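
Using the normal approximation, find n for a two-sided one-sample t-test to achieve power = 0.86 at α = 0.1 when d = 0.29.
n = 89

Sample size formula (one-sample t-test, normal approximation):
n = ((z_{α/2} + z_β) / d)²

z_{α/2} = 1.645 (for α = 0.1, two-sided)
z_β = 1.080 (for power = 0.86)
d = 0.29

n = ((1.645 + 1.080) / 0.29)²
n = (9.397)²
n ≈ 88.30
Round up to the next whole number: n = 89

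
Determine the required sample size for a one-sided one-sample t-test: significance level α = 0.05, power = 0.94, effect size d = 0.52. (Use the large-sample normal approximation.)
n = 38

Sample size formula (one-sample t-test, normal approximation):
n = ((z_α + z_β) / d)²

z_α = 1.645 (for α = 0.05, one-sided)
z_β = 1.555 (for power = 0.94)
d = 0.52

n = ((1.645 + 1.555) / 0.52)²
n = (6.154)²
n ≈ 37.87
Round up to the next whole number: n = 38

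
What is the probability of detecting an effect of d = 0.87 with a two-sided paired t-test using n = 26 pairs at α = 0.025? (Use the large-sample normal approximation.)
Power ≈ 0.99

Power calculation (paired t-test, normal approximation):
z_β = d · √n - z_{α/2}
z_β = 0.87 · √26 - 2.241
z_β = 0.87 · 5.099 - 2.241
z_β = 2.195

Power = Φ(z_β) = Φ(2.195) ≈ 0.986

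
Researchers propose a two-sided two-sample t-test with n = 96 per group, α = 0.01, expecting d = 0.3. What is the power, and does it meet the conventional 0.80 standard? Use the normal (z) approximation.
Power ≈ 0.31; the study is underpowered (power < 0.80)

Power calculation (two-sample t-test, normal approximation):
z_β = d · √(n/2) - z_{α/2}
z_β = 0.3 · √(96/2) - 2.576
z_β = 0.3 · 6.928 - 2.576
z_β = -0.497

Power = Φ(z_β) = Φ(-0.497) ≈ 0.309

Effect size d = 0.3 is small by Cohen's convention (0.2/0.5/0.8).

Threshold: power ≥ 0.80 is conventionally adequate.
Power ≈ 0.31 → the study is underpowered (power < 0.80).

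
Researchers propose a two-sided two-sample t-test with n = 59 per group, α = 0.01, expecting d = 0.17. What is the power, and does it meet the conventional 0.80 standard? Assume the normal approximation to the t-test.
Power ≈ 0.05; the study is underpowered (power < 0.80)

Power calculation (two-sample t-test, normal approximation):
z_β = d · √(n/2) - z_{α/2}
z_β = 0.17 · √(59/2) - 2.576
z_β = 0.17 · 5.431 - 2.576
z_β = -1.652

Power = Φ(z_β) = Φ(-1.652) ≈ 0.049

Effect size d = 0.17 is very small by Cohen's convention (0.2/0.5/0.8).

Threshold: power ≥ 0.80 is conventionally adequate.
Power ≈ 0.05 → the study is underpowered (power < 0.80).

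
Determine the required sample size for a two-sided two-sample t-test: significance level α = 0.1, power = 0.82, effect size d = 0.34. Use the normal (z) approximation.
n = 114 per group

Sample size formula (two-sample t-test, normal approximation):
n = 2 · ((z_{α/2} + z_β) / d)²

z_{α/2} = 1.645 (for α = 0.1, two-sided)
z_β = 0.915 (for power = 0.82)
d = 0.34

n = 2 · ((1.645 + 0.915) / 0.34)²
n = 2 · (7.529)²
n ≈ 113.37
Round up to the next whole number: n = 114 per group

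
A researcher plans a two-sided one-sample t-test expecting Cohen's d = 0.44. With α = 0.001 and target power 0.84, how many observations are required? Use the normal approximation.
n = 95

Sample size formula (one-sample t-test, normal approximation):
n = ((z_{α/2} + z_β) / d)²

z_{α/2} = 3.291 (for α = 0.001, two-sided)
z_β = 0.994 (for power = 0.84)
d = 0.44

n = ((3.291 + 0.994) / 0.44)²
n = (9.739)²
n ≈ 94.85
Round up to the next whole number: n = 95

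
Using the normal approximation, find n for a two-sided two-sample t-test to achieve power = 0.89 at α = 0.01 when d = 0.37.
n = 212 per group

Sample size formula (two-sample t-test, normal approximation):
n = 2 · ((z_{α/2} + z_β) / d)²

z_{α/2} = 2.576 (for α = 0.01, two-sided)
z_β = 1.227 (for power = 0.89)
d = 0.37

n = 2 · ((2.576 + 1.227) / 0.37)²
n = 2 · (10.278)²
n ≈ 211.27
Round up to the next whole number: n = 212 per group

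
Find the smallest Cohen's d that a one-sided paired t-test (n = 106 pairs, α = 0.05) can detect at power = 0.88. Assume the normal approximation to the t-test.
d ≈ 0.27

Minimum detectable effect (paired t-test, normal approximation):
d = (z_α + z_β) / √n
d = (1.645 + 1.175) / √106
d = 2.820 / 10.296
d ≈ 0.27

By Cohen's convention (0.2 small / 0.5 medium / 0.8 large): small effect.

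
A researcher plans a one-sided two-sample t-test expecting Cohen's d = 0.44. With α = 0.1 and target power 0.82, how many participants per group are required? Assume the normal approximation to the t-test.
n = 50 per group

Sample size formula (two-sample t-test, normal approximation):
n = 2 · ((z_α + z_β) / d)²

z_α = 1.282 (for α = 0.1, one-sided)
z_β = 0.915 (for power = 0.82)
d = 0.44

n = 2 · ((1.282 + 0.915) / 0.44)²
n = 2 · (4.993)²
n ≈ 49.86
Round up to the next whole number: n = 50 per group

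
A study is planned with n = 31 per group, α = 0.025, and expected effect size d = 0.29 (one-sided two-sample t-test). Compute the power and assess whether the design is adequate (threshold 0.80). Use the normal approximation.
Power ≈ 0.21; the study is underpowered (power < 0.80)

Power calculation (two-sample t-test, normal approximation):
z_β = d · √(n/2) - z_α
z_β = 0.29 · √(31/2) - 1.960
z_β = 0.29 · 3.937 - 1.960
z_β = -0.818

Power = Φ(z_β) = Φ(-0.818) ≈ 0.207

Effect size d = 0.29 is small by Cohen's convention (0.2/0.5/0.8).

Threshold: power ≥ 0.80 is conventionally adequate.
Power ≈ 0.21 → the study is underpowered (power < 0.80).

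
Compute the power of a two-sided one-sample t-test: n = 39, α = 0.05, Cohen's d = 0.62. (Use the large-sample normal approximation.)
Power ≈ 0.97

Power calculation (one-sample t-test, normal approximation):
z_β = d · √n - z_{α/2}
z_β = 0.62 · √39 - 1.960
z_β = 0.62 · 6.245 - 1.960
z_β = 1.912

Power = Φ(z_β) = Φ(1.912) ≈ 0.972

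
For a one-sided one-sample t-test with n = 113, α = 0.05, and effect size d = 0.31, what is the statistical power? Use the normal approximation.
Power ≈ 0.95

Power calculation (one-sample t-test, normal approximation):
z_β = d · √n - z_α
z_β = 0.31 · √113 - 1.645
z_β = 0.31 · 10.630 - 1.645
z_β = 1.650

Power = Φ(z_β) = Φ(1.650) ≈ 0.951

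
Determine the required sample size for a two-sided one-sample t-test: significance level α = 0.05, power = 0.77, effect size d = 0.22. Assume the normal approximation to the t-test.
n = 151

Sample size formula (one-sample t-test, normal approximation):
n = ((z_{α/2} + z_β) / d)²

z_{α/2} = 1.960 (for α = 0.05, two-sided)
z_β = 0.739 (for power = 0.77)
d = 0.22

n = ((1.960 + 0.739) / 0.22)²
n = (12.268)²
n ≈ 150.50
Round up to the next whole number: n = 151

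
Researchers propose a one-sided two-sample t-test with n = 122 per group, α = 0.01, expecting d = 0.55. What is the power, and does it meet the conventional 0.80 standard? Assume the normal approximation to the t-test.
Power ≈ 0.98; the study is adequately powered (power ≥ 0.80)

Power calculation (two-sample t-test, normal approximation):
z_β = d · √(n/2) - z_α
z_β = 0.55 · √(122/2) - 2.326
z_β = 0.55 · 7.810 - 2.326
z_β = 1.969

Power = Φ(z_β) = Φ(1.969) ≈ 0.976

Effect size d = 0.55 is medium by Cohen's convention (0.2/0.5/0.8).

Threshold: power ≥ 0.80 is conventionally adequate.
Power ≈ 0.98 → the study is adequately powered (power ≥ 0.80).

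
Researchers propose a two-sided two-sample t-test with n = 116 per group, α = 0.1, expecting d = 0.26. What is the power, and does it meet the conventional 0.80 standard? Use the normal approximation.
Power ≈ 0.63; the study is underpowered (power < 0.80)

Power calculation (two-sample t-test, normal approximation):
z_β = d · √(n/2) - z_{α/2}
z_β = 0.26 · √(116/2) - 1.645
z_β = 0.26 · 7.616 - 1.645
z_β = 0.335

Power = Φ(z_β) = Φ(0.335) ≈ 0.631

Effect size d = 0.26 is small by Cohen's convention (0.2/0.5/0.8).

Threshold: power ≥ 0.80 is conventionally adequate.
Power ≈ 0.63 → the study is underpowered (power < 0.80).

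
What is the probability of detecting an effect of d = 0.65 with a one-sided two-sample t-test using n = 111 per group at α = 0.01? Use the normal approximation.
Power ≈ 0.99

Power calculation (two-sample t-test, normal approximation):
z_β = d · √(n/2) - z_α
z_β = 0.65 · √(111/2) - 2.326
z_β = 0.65 · 7.450 - 2.326
z_β = 2.516

Power = Φ(z_β) = Φ(2.516) ≈ 0.994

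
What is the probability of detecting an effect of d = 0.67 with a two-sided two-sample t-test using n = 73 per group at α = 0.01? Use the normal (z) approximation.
Power ≈ 0.93

Power calculation (two-sample t-test, normal approximation):
z_β = d · √(n/2) - z_{α/2}
z_β = 0.67 · √(73/2) - 2.576
z_β = 0.67 · 6.042 - 2.576
z_β = 1.472

Power = Φ(z_β) = Φ(1.472) ≈ 0.929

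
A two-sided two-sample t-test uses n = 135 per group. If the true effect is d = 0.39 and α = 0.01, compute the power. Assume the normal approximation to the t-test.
Power ≈ 0.74

Power calculation (two-sample t-test, normal approximation):
z_β = d · √(n/2) - z_{α/2}
z_β = 0.39 · √(135/2) - 2.576
z_β = 0.39 · 8.216 - 2.576
z_β = 0.628

Power = Φ(z_β) = Φ(0.628) ≈ 0.735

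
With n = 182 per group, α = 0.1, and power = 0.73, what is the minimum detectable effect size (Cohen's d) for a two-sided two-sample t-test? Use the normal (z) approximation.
d ≈ 0.24

Minimum detectable effect (two-sample t-test, normal approximation):
d = (z_{α/2} + z_β) / √(n/2)
d = (1.645 + 0.613) / √(182/2)
d = 2.258 / 9.539
d ≈ 0.24

By Cohen's convention (0.2 small / 0.5 medium / 0.8 large): small effect.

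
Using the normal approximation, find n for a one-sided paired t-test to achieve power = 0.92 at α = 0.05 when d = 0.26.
n = 138 pairs

Sample size formula (paired t-test, normal approximation):
n = ((z_α + z_β) / d)²

z_α = 1.645 (for α = 0.05, one-sided)
z_β = 1.405 (for power = 0.92)
d = 0.26

n = ((1.645 + 1.405) / 0.26)²
n = (11.731)²
n ≈ 137.62
Round up to the next whole number: n = 138 pairs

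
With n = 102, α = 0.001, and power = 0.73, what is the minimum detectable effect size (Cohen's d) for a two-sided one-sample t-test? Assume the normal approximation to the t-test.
d ≈ 0.39

Minimum detectable effect (one-sample t-test, normal approximation):
d = (z_{α/2} + z_β) / √n
d = (3.291 + 0.613) / √102
d = 3.903 / 10.100
d ≈ 0.39

By Cohen's convention (0.2 small / 0.5 medium / 0.8 large): small effect.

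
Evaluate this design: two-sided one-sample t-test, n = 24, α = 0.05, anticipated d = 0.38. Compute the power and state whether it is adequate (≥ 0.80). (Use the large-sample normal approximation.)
Power ≈ 0.46; the study is underpowered (power < 0.80)

Power calculation (one-sample t-test, normal approximation):
z_β = d · √n - z_{α/2}
z_β = 0.38 · √24 - 1.960
z_β = 0.38 · 4.899 - 1.960
z_β = -0.098

Power = Φ(z_β) = Φ(-0.098) ≈ 0.461

Effect size d = 0.38 is small by Cohen's convention (0.2/0.5/0.8).

Threshold: power ≥ 0.80 is conventionally adequate.
Power ≈ 0.46 → the study is underpowered (power < 0.80).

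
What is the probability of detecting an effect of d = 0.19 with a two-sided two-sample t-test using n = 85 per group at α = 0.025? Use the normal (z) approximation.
Power ≈ 0.16

Power calculation (two-sample t-test, normal approximation):
z_β = d · √(n/2) - z_{α/2}
z_β = 0.19 · √(85/2) - 2.241
z_β = 0.19 · 6.519 - 2.241
z_β = -1.003

Power = Φ(z_β) = Φ(-1.003) ≈ 0.158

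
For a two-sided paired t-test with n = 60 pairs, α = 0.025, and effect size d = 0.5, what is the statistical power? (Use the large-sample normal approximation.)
Power ≈ 0.95

Power calculation (paired t-test, normal approximation):
z_β = d · √n - z_{α/2}
z_β = 0.5 · √60 - 2.241
z_β = 0.5 · 7.746 - 2.241
z_β = 1.632

Power = Φ(z_β) = Φ(1.632) ≈ 0.949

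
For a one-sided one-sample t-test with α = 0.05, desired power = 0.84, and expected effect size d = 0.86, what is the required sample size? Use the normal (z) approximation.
n = 10

Sample size formula (one-sample t-test, normal approximation):
n = ((z_α + z_β) / d)²

z_α = 1.645 (for α = 0.05, one-sided)
z_β = 0.994 (for power = 0.84)
d = 0.86

n = ((1.645 + 0.994) / 0.86)²
n = (3.069)²
n ≈ 9.42
Round up to the next whole number: n = 10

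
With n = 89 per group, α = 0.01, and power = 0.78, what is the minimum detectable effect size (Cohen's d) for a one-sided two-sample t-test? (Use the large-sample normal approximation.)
d ≈ 0.46

Minimum detectable effect (two-sample t-test, normal approximation):
d = (z_α + z_β) / √(n/2)
d = (2.326 + 0.772) / √(89/2)
d = 3.099 / 6.671
d ≈ 0.46

By Cohen's convention (0.2 small / 0.5 medium / 0.8 large): small effect.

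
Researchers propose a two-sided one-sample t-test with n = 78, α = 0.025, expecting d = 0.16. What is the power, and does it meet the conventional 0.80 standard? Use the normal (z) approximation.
Power ≈ 0.20; the study is underpowered (power < 0.80)

Power calculation (one-sample t-test, normal approximation):
z_β = d · √n - z_{α/2}
z_β = 0.16 · √78 - 2.241
z_β = 0.16 · 8.832 - 2.241
z_β = -0.828

Power = Φ(z_β) = Φ(-0.828) ≈ 0.204

Effect size d = 0.16 is very small by Cohen's convention (0.2/0.5/0.8).

Threshold: power ≥ 0.80 is conventionally adequate.
Power ≈ 0.20 → the study is underpowered (power < 0.80).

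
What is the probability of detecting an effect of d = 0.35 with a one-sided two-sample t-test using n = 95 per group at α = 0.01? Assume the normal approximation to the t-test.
Power ≈ 0.53

Power calculation (two-sample t-test, normal approximation):
z_β = d · √(n/2) - z_α
z_β = 0.35 · √(95/2) - 2.326
z_β = 0.35 · 6.892 - 2.326
z_β = 0.086

Power = Φ(z_β) = Φ(0.086) ≈ 0.534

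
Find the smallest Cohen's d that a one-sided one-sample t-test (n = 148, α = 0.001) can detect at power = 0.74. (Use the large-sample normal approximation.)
d ≈ 0.31

Minimum detectable effect (one-sample t-test, normal approximation):
d = (z_α + z_β) / √n
d = (3.090 + 0.643) / √148
d = 3.734 / 12.166
d ≈ 0.31

By Cohen's convention (0.2 small / 0.5 medium / 0.8 large): small effect.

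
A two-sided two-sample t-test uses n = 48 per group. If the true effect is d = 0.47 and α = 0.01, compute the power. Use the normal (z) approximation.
Power ≈ 0.39

Power calculation (two-sample t-test, normal approximation):
z_β = d · √(n/2) - z_{α/2}
z_β = 0.47 · √(48/2) - 2.576
z_β = 0.47 · 4.899 - 2.576
z_β = -0.273

Power = Φ(z_β) = Φ(-0.273) ≈ 0.392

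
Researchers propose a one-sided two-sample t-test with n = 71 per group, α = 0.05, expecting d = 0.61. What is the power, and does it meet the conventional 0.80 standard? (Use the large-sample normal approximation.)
Power ≈ 0.98; the study is adequately powered (power ≥ 0.80)

Power calculation (two-sample t-test, normal approximation):
z_β = d · √(n/2) - z_α
z_β = 0.61 · √(71/2) - 1.645
z_β = 0.61 · 5.958 - 1.645
z_β = 1.990

Power = Φ(z_β) = Φ(1.990) ≈ 0.977

Effect size d = 0.61 is medium by Cohen's convention (0.2/0.5/0.8).

Threshold: power ≥ 0.80 is conventionally adequate.
Power ≈ 0.98 → the study is adequately powered (power ≥ 0.80).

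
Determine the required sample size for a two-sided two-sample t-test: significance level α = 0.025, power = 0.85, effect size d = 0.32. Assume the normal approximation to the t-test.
n = 210 per group

Sample size formula (two-sample t-test, normal approximation):
n = 2 · ((z_{α/2} + z_β) / d)²

z_{α/2} = 2.241 (for α = 0.025, two-sided)
z_β = 1.036 (for power = 0.85)
d = 0.32

n = 2 · ((2.241 + 1.036) / 0.32)²
n = 2 · (10.241)²
n ≈ 209.76
Round up to the next whole number: n = 210 per group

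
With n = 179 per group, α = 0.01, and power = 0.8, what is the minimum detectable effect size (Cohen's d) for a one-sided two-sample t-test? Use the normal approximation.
d ≈ 0.33

Minimum detectable effect (two-sample t-test, normal approximation):
d = (z_α + z_β) / √(n/2)
d = (2.326 + 0.842) / √(179/2)
d = 3.168 / 9.460
d ≈ 0.33

By Cohen's convention (0.2 small / 0.5 medium / 0.8 large): small effect.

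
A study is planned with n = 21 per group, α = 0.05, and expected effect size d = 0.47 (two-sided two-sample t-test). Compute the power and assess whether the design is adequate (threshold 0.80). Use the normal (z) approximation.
Power ≈ 0.33; the study is underpowered (power < 0.80)

Power calculation (two-sample t-test, normal approximation):
z_β = d · √(n/2) - z_{α/2}
z_β = 0.47 · √(21/2) - 1.960
z_β = 0.47 · 3.240 - 1.960
z_β = -0.437

Power = Φ(z_β) = Φ(-0.437) ≈ 0.331

Effect size d = 0.47 is small by Cohen's convention (0.2/0.5/0.8).

Threshold: power ≥ 0.80 is conventionally adequate.
Power ≈ 0.33 → the study is underpowered (power < 0.80).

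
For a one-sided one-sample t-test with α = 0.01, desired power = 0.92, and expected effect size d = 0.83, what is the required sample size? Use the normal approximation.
n = 21

Sample size formula (one-sample t-test, normal approximation):
n = ((z_α + z_β) / d)²

z_α = 2.326 (for α = 0.01, one-sided)
z_β = 1.405 (for power = 0.92)
d = 0.83

n = ((2.326 + 1.405) / 0.83)²
n = (4.495)²
n ≈ 20.21
Round up to the next whole number: n = 21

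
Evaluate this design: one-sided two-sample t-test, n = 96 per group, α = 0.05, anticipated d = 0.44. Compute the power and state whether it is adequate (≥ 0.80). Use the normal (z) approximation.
Power ≈ 0.92; the study is adequately powered (power ≥ 0.80)

Power calculation (two-sample t-test, normal approximation):
z_β = d · √(n/2) - z_α
z_β = 0.44 · √(96/2) - 1.645
z_β = 0.44 · 6.928 - 1.645
z_β = 1.404

Power = Φ(z_β) = Φ(1.404) ≈ 0.920

Effect size d = 0.44 is small by Cohen's convention (0.2/0.5/0.8).

Threshold: power ≥ 0.80 is conventionally adequate.
Power ≈ 0.92 → the study is adequately powered (power ≥ 0.80).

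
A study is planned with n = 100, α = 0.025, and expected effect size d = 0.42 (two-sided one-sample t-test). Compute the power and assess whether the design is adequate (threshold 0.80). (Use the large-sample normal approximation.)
Power ≈ 0.97; the study is adequately powered (power ≥ 0.80)

Power calculation (one-sample t-test, normal approximation):
z_β = d · √n - z_{α/2}
z_β = 0.42 · √100 - 2.241
z_β = 0.42 · 10.000 - 2.241
z_β = 1.959

Power = Φ(z_β) = Φ(1.959) ≈ 0.975

Effect size d = 0.42 is small by Cohen's convention (0.2/0.5/0.8).

Threshold: power ≥ 0.80 is conventionally adequate.
Power ≈ 0.97 → the study is adequately powered (power ≥ 0.80).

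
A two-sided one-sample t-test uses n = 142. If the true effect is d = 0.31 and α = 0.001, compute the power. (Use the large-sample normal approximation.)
Power ≈ 0.66

Power calculation (one-sample t-test, normal approximation):
z_β = d · √n - z_{α/2}
z_β = 0.31 · √142 - 3.291
z_β = 0.31 · 11.916 - 3.291
z_β = 0.404

Power = Φ(z_β) = Φ(0.404) ≈ 0.657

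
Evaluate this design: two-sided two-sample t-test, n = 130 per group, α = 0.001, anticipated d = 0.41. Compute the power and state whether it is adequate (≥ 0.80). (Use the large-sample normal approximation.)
Power ≈ 0.51; the study is underpowered (power < 0.80)

Power calculation (two-sample t-test, normal approximation):
z_β = d · √(n/2) - z_{α/2}
z_β = 0.41 · √(130/2) - 3.291
z_β = 0.41 · 8.062 - 3.291
z_β = 0.015

Power = Φ(z_β) = Φ(0.015) ≈ 0.506

Effect size d = 0.41 is small by Cohen's convention (0.2/0.5/0.8).

Threshold: power ≥ 0.80 is conventionally adequate.
Power ≈ 0.51 → the study is underpowered (power < 0.80).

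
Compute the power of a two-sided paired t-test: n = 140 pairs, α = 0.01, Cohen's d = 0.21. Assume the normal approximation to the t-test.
Power ≈ 0.46

Power calculation (paired t-test, normal approximation):
z_β = d · √n - z_{α/2}
z_β = 0.21 · √140 - 2.576
z_β = 0.21 · 11.832 - 2.576
z_β = -0.091

Power = Φ(z_β) = Φ(-0.091) ≈ 0.464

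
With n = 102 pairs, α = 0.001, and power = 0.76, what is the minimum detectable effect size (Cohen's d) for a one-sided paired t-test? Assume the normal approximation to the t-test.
d ≈ 0.38

Minimum detectable effect (paired t-test, normal approximation):
d = (z_α + z_β) / √n
d = (3.090 + 0.706) / √102
d = 3.797 / 10.100
d ≈ 0.38

By Cohen's convention (0.2 small / 0.5 medium / 0.8 large): small effect.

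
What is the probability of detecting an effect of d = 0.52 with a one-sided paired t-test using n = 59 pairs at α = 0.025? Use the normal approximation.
Power ≈ 0.98

Power calculation (paired t-test, normal approximation):
z_β = d · √n - z_α
z_β = 0.52 · √59 - 1.960
z_β = 0.52 · 7.681 - 1.960
z_β = 2.034

Power = Φ(z_β) = Φ(2.034) ≈ 0.979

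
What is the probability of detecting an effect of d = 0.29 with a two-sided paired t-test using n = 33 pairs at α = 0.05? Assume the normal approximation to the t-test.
Power ≈ 0.38

Power calculation (paired t-test, normal approximation):
z_β = d · √n - z_{α/2}
z_β = 0.29 · √33 - 1.960
z_β = 0.29 · 5.745 - 1.960
z_β = -0.294

Power = Φ(z_β) = Φ(-0.294) ≈ 0.384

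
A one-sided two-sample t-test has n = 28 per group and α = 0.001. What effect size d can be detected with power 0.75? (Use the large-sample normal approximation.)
d ≈ 1.01

Minimum detectable effect (two-sample t-test, normal approximation):
d = (z_α + z_β) / √(n/2)
d = (3.090 + 0.674) / √(28/2)
d = 3.765 / 3.742
d ≈ 1.01

By Cohen's convention (0.2 small / 0.5 medium / 0.8 large): large effect.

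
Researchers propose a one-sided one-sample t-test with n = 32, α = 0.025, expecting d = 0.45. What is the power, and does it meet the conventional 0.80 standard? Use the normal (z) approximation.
Power ≈ 0.72; the study is underpowered (power < 0.80)

Power calculation (one-sample t-test, normal approximation):
z_β = d · √n - z_α
z_β = 0.45 · √32 - 1.960
z_β = 0.45 · 5.657 - 1.960
z_β = 0.586

Power = Φ(z_β) = Φ(0.586) ≈ 0.721

Effect size d = 0.45 is small by Cohen's convention (0.2/0.5/0.8).

Threshold: power ≥ 0.80 is conventionally adequate.
Power ≈ 0.72 → the study is underpowered (power < 0.80).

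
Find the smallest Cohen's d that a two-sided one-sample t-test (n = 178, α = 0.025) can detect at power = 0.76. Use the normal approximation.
d ≈ 0.22

Minimum detectable effect (one-sample t-test, normal approximation):
d = (z_{α/2} + z_β) / √n
d = (2.241 + 0.706) / √178
d = 2.948 / 13.342
d ≈ 0.22

By Cohen's convention (0.2 small / 0.5 medium / 0.8 large): small effect.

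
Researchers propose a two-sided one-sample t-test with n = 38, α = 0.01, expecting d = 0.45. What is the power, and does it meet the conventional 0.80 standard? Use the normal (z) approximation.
Power ≈ 0.58; the study is underpowered (power < 0.80)

Power calculation (one-sample t-test, normal approximation):
z_β = d · √n - z_{α/2}
z_β = 0.45 · √38 - 2.576
z_β = 0.45 · 6.164 - 2.576
z_β = 0.198

Power = Φ(z_β) = Φ(0.198) ≈ 0.579

Effect size d = 0.45 is small by Cohen's convention (0.2/0.5/0.8).

Threshold: power ≥ 0.80 is conventionally adequate.
Power ≈ 0.58 → the study is underpowered (power < 0.80).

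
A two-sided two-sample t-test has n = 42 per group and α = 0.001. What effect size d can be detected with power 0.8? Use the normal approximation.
d ≈ 0.90

Minimum detectable effect (two-sample t-test, normal approximation):
d = (z_{α/2} + z_β) / √(n/2)
d = (3.291 + 0.842) / √(42/2)
d = 4.132 / 4.583
d ≈ 0.90

By Cohen's convention (0.2 small / 0.5 medium / 0.8 large): large effect.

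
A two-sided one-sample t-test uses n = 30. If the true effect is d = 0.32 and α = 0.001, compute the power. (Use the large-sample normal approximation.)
Power ≈ 0.06

Power calculation (one-sample t-test, normal approximation):
z_β = d · √n - z_{α/2}
z_β = 0.32 · √30 - 3.291
z_β = 0.32 · 5.477 - 3.291
z_β = -1.538

Power = Φ(z_β) = Φ(-1.538) ≈ 0.062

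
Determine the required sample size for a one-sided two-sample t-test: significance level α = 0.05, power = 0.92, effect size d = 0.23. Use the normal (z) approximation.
n = 352 per group

Sample size formula (two-sample t-test, normal approximation):
n = 2 · ((z_α + z_β) / d)²

z_α = 1.645 (for α = 0.05, one-sided)
z_β = 1.405 (for power = 0.92)
d = 0.23

n = 2 · ((1.645 + 1.405) / 0.23)²
n = 2 · (13.261)²
n ≈ 351.71
Round up to the next whole number: n = 352 per group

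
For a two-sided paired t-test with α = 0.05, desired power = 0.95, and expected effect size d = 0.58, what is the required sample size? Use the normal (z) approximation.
n = 39 pairs

Sample size formula (paired t-test, normal approximation):
n = ((z_{α/2} + z_β) / d)²

z_{α/2} = 1.960 (for α = 0.05, two-sided)
z_β = 1.645 (for power = 0.95)
d = 0.58

n = ((1.960 + 1.645) / 0.58)²
n = (6.216)²
n ≈ 38.64
Round up to the next whole number: n = 39 pairs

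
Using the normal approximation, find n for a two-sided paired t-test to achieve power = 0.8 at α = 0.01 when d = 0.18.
n = 361 pairs

Sample size formula (paired t-test, normal approximation):
n = ((z_{α/2} + z_β) / d)²

z_{α/2} = 2.576 (for α = 0.01, two-sided)
z_β = 0.842 (for power = 0.8)
d = 0.18

n = ((2.576 + 0.842) / 0.18)²
n = (18.989)²
n ≈ 360.58
Round up to the next whole number: n = 361 pairs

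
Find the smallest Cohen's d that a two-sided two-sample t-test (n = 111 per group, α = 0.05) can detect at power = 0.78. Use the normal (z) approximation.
d ≈ 0.37

Minimum detectable effect (two-sample t-test, normal approximation):
d = (z_{α/2} + z_β) / √(n/2)
d = (1.960 + 0.772) / √(111/2)
d = 2.732 / 7.450
d ≈ 0.37

By Cohen's convention (0.2 small / 0.5 medium / 0.8 large): small effect.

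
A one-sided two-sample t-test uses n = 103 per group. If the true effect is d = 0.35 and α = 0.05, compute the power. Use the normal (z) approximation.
Power ≈ 0.81

Power calculation (two-sample t-test, normal approximation):
z_β = d · √(n/2) - z_α
z_β = 0.35 · √(103/2) - 1.645
z_β = 0.35 · 7.176 - 1.645
z_β = 0.867

Power = Φ(z_β) = Φ(0.867) ≈ 0.807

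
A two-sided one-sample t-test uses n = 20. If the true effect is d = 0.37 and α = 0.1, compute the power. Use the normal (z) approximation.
Power ≈ 0.50

Power calculation (one-sample t-test, normal approximation):
z_β = d · √n - z_{α/2}
z_β = 0.37 · √20 - 1.645
z_β = 0.37 · 4.472 - 1.645
z_β = 0.010

Power = Φ(z_β) = Φ(0.010) ≈ 0.504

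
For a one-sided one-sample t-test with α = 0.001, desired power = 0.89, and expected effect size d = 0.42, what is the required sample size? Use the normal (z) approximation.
n = 106

Sample size formula (one-sample t-test, normal approximation):
n = ((z_α + z_β) / d)²

z_α = 3.090 (for α = 0.001, one-sided)
z_β = 1.227 (for power = 0.89)
d = 0.42

n = ((3.090 + 1.227) / 0.42)²
n = (10.279)²
n ≈ 105.66
Round up to the next whole number: n = 106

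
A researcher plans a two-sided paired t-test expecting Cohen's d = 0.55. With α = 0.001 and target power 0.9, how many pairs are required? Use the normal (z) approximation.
n = 70 pairs

Sample size formula (paired t-test, normal approximation):
n = ((z_{α/2} + z_β) / d)²

z_{α/2} = 3.291 (for α = 0.001, two-sided)
z_β = 1.282 (for power = 0.9)
d = 0.55

n = ((3.291 + 1.282) / 0.55)²
n = (8.315)²
n ≈ 69.14
Round up to the next whole number: n = 70 pairs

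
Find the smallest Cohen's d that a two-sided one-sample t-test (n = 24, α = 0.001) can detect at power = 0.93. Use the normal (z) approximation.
d ≈ 0.97

Minimum detectable effect (one-sample t-test, normal approximation):
d = (z_{α/2} + z_β) / √n
d = (3.291 + 1.476) / √24
d = 4.766 / 4.899
d ≈ 0.97

By Cohen's convention (0.2 small / 0.5 medium / 0.8 large): large effect.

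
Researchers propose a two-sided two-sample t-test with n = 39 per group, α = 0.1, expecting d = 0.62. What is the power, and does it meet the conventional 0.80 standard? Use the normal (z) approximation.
Power ≈ 0.86; the study is adequately powered (power ≥ 0.80)

Power calculation (two-sample t-test, normal approximation):
z_β = d · √(n/2) - z_{α/2}
z_β = 0.62 · √(39/2) - 1.645
z_β = 0.62 · 4.416 - 1.645
z_β = 1.093

Power = Φ(z_β) = Φ(1.093) ≈ 0.863

Effect size d = 0.62 is medium by Cohen's convention (0.2/0.5/0.8).

Threshold: power ≥ 0.80 is conventionally adequate.
Power ≈ 0.86 → the study is adequately powered (power ≥ 0.80).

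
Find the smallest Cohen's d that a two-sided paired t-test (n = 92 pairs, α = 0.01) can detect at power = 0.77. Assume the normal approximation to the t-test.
d ≈ 0.35

Minimum detectable effect (paired t-test, normal approximation):
d = (z_{α/2} + z_β) / √n
d = (2.576 + 0.739) / √92
d = 3.315 / 9.592
d ≈ 0.35

By Cohen's convention (0.2 small / 0.5 medium / 0.8 large): small effect.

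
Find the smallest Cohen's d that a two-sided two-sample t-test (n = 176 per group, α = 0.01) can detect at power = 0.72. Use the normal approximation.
d ≈ 0.34

Minimum detectable effect (two-sample t-test, normal approximation):
d = (z_{α/2} + z_β) / √(n/2)
d = (2.576 + 0.583) / √(176/2)
d = 3.159 / 9.381
d ≈ 0.34

By Cohen's convention (0.2 small / 0.5 medium / 0.8 large): small effect.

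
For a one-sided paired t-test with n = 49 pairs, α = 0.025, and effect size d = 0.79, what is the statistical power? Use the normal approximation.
Power ≈ 1.00

Power calculation (paired t-test, normal approximation):
z_β = d · √n - z_α
z_β = 0.79 · √49 - 1.960
z_β = 0.79 · 7.000 - 1.960
z_β = 3.570

Power = Φ(z_β) = Φ(3.570) ≈ 1.000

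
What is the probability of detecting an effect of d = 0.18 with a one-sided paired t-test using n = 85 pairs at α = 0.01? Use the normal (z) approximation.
Power ≈ 0.25

Power calculation (paired t-test, normal approximation):
z_β = d · √n - z_α
z_β = 0.18 · √85 - 2.326
z_β = 0.18 · 9.220 - 2.326
z_β = -0.667

Power = Φ(z_β) = Φ(-0.667) ≈ 0.252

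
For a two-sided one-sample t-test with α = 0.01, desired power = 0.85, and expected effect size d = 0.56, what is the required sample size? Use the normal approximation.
n = 42

Sample size formula (one-sample t-test, normal approximation):
n = ((z_{α/2} + z_β) / d)²

z_{α/2} = 2.576 (for α = 0.01, two-sided)
z_β = 1.036 (for power = 0.85)
d = 0.56

n = ((2.576 + 1.036) / 0.56)²
n = (6.450)²
n ≈ 41.60
Round up to the next whole number: n = 42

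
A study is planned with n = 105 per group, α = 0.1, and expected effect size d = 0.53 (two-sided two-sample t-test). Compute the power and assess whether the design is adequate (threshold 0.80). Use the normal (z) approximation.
Power ≈ 0.99; the study is adequately powered (power ≥ 0.80)

Power calculation (two-sample t-test, normal approximation):
z_β = d · √(n/2) - z_{α/2}
z_β = 0.53 · √(105/2) - 1.645
z_β = 0.53 · 7.246 - 1.645
z_β = 2.195

Power = Φ(z_β) = Φ(2.195) ≈ 0.986

Effect size d = 0.53 is medium by Cohen's convention (0.2/0.5/0.8).

Threshold: power ≥ 0.80 is conventionally adequate.
Power ≈ 0.99 → the study is adequately powered (power ≥ 0.80).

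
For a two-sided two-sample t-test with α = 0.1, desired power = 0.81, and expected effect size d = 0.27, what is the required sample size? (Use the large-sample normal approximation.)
n = 175 per group

Sample size formula (two-sample t-test, normal approximation):
n = 2 · ((z_{α/2} + z_β) / d)²

z_{α/2} = 1.645 (for α = 0.1, two-sided)
z_β = 0.878 (for power = 0.81)
d = 0.27

n = 2 · ((1.645 + 0.878) / 0.27)²
n = 2 · (9.344)²
n ≈ 174.62
Round up to the next whole number: n = 175 per group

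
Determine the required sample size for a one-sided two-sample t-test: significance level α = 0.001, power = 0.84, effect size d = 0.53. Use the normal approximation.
n = 119 per group

Sample size formula (two-sample t-test, normal approximation):
n = 2 · ((z_α + z_β) / d)²

z_α = 3.090 (for α = 0.001, one-sided)
z_β = 0.994 (for power = 0.84)
d = 0.53

n = 2 · ((3.090 + 0.994) / 0.53)²
n = 2 · (7.706)²
n ≈ 118.76
Round up to the next whole number: n = 119 per group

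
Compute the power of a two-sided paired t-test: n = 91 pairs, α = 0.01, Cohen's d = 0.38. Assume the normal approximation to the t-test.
Power ≈ 0.85

Power calculation (paired t-test, normal approximation):
z_β = d · √n - z_{α/2}
z_β = 0.38 · √91 - 2.576
z_β = 0.38 · 9.539 - 2.576
z_β = 1.049

Power = Φ(z_β) = Φ(1.049) ≈ 0.853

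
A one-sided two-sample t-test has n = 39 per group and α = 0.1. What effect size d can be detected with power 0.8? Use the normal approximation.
d ≈ 0.48

Minimum detectable effect (two-sample t-test, normal approximation):
d = (z_α + z_β) / √(n/2)
d = (1.282 + 0.842) / √(39/2)
d = 2.123 / 4.416
d ≈ 0.48

By Cohen's convention (0.2 small / 0.5 medium / 0.8 large): small effect.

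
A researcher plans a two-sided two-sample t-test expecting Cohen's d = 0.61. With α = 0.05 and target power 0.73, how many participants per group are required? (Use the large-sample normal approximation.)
n = 36 per group

Sample size formula (two-sample t-test, normal approximation):
n = 2 · ((z_{α/2} + z_β) / d)²

z_{α/2} = 1.960 (for α = 0.05, two-sided)
z_β = 0.613 (for power = 0.73)
d = 0.61

n = 2 · ((1.960 + 0.613) / 0.61)²
n = 2 · (4.218)²
n ≈ 35.58
Round up to the next whole number: n = 36 per group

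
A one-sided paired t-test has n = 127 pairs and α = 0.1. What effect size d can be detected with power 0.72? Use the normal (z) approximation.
d ≈ 0.17

Minimum detectable effect (paired t-test, normal approximation):
d = (z_α + z_β) / √n
d = (1.282 + 0.583) / √127
d = 1.864 / 11.269
d ≈ 0.17

By Cohen's convention (0.2 small / 0.5 medium / 0.8 large): very small effect.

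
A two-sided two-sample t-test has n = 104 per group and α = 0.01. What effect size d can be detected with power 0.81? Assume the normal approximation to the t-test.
d ≈ 0.48

Minimum detectable effect (two-sample t-test, normal approximation):
d = (z_{α/2} + z_β) / √(n/2)
d = (2.576 + 0.878) / √(104/2)
d = 3.454 / 7.211
d ≈ 0.48

By Cohen's convention (0.2 small / 0.5 medium / 0.8 large): small effect.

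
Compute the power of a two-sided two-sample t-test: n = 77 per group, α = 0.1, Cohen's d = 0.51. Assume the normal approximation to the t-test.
Power ≈ 0.94

Power calculation (two-sample t-test, normal approximation):
z_β = d · √(n/2) - z_{α/2}
z_β = 0.51 · √(77/2) - 1.645
z_β = 0.51 · 6.205 - 1.645
z_β = 1.520

Power = Φ(z_β) = Φ(1.520) ≈ 0.936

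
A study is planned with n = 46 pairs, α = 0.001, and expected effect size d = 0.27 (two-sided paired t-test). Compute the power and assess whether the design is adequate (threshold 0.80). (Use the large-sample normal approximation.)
Power ≈ 0.07; the study is underpowered (power < 0.80)

Power calculation (paired t-test, normal approximation):
z_β = d · √n - z_{α/2}
z_β = 0.27 · √46 - 3.291
z_β = 0.27 · 6.782 - 3.291
z_β = -1.459

Power = Φ(z_β) = Φ(-1.459) ≈ 0.072

Effect size d = 0.27 is small by Cohen's convention (0.2/0.5/0.8).

Threshold: power ≥ 0.80 is conventionally adequate.
Power ≈ 0.07 → the study is underpowered (power < 0.80).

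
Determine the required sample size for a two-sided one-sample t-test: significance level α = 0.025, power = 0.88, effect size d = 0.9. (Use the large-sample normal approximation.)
n = 15

Sample size formula (one-sample t-test, normal approximation):
n = ((z_{α/2} + z_β) / d)²

z_{α/2} = 2.241 (for α = 0.025, two-sided)
z_β = 1.175 (for power = 0.88)
d = 0.9

n = ((2.241 + 1.175) / 0.9)²
n = (3.796)²
n ≈ 14.41
Round up to the next whole number: n = 15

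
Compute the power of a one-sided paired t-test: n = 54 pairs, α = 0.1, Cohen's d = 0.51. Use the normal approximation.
Power ≈ 0.99

Power calculation (paired t-test, normal approximation):
z_β = d · √n - z_α
z_β = 0.51 · √54 - 1.282
z_β = 0.51 · 7.348 - 1.282
z_β = 2.466

Power = Φ(z_β) = Φ(2.466) ≈ 0.993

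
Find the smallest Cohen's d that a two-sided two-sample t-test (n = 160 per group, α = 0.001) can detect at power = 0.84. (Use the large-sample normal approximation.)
d ≈ 0.48

Minimum detectable effect (two-sample t-test, normal approximation):
d = (z_{α/2} + z_β) / √(n/2)
d = (3.291 + 0.994) / √(160/2)
d = 4.285 / 8.944
d ≈ 0.48

By Cohen's convention (0.2 small / 0.5 medium / 0.8 large): small effect.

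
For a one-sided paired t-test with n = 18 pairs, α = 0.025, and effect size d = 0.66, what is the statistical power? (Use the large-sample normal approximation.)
Power ≈ 0.80

Power calculation (paired t-test, normal approximation):
z_β = d · √n - z_α
z_β = 0.66 · √18 - 1.960
z_β = 0.66 · 4.243 - 1.960
z_β = 0.840

Power = Φ(z_β) = Φ(0.840) ≈ 0.800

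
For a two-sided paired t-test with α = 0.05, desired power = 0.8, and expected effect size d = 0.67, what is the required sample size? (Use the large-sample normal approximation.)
n = 18 pairs

Sample size formula (paired t-test, normal approximation):
n = ((z_{α/2} + z_β) / d)²

z_{α/2} = 1.960 (for α = 0.05, two-sided)
z_β = 0.842 (for power = 0.8)
d = 0.67

n = ((1.960 + 0.842) / 0.67)²
n = (4.182)²
n ≈ 17.49
Round up to the next whole number: n = 18 pairs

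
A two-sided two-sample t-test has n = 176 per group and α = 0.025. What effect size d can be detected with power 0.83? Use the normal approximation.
d ≈ 0.34

Minimum detectable effect (two-sample t-test, normal approximation):
d = (z_{α/2} + z_β) / √(n/2)
d = (2.241 + 0.954) / √(176/2)
d = 3.196 / 9.381
d ≈ 0.34

By Cohen's convention (0.2 small / 0.5 medium / 0.8 large): small effect.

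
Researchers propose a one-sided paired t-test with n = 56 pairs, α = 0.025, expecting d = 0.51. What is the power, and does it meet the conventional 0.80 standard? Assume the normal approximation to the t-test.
Power ≈ 0.97; the study is adequately powered (power ≥ 0.80)

Power calculation (paired t-test, normal approximation):
z_β = d · √n - z_α
z_β = 0.51 · √56 - 1.960
z_β = 0.51 · 7.483 - 1.960
z_β = 1.857

Power = Φ(z_β) = Φ(1.857) ≈ 0.968

Effect size d = 0.51 is medium by Cohen's convention (0.2/0.5/0.8).

Threshold: power ≥ 0.80 is conventionally adequate.
Power ≈ 0.97 → the study is adequately powered (power ≥ 0.80).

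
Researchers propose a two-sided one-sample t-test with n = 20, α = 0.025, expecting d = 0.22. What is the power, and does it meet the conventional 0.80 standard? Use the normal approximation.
Power ≈ 0.10; the study is underpowered (power < 0.80)

Power calculation (one-sample t-test, normal approximation):
z_β = d · √n - z_{α/2}
z_β = 0.22 · √20 - 2.241
z_β = 0.22 · 4.472 - 2.241
z_β = -1.258

Power = Φ(z_β) = Φ(-1.258) ≈ 0.104

Effect size d = 0.22 is small by Cohen's convention (0.2/0.5/0.8).

Threshold: power ≥ 0.80 is conventionally adequate.
Power ≈ 0.10 → the study is underpowered (power < 0.80).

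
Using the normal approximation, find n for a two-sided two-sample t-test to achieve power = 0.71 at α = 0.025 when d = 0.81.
n = 24 per group

Sample size formula (two-sample t-test, normal approximation):
n = 2 · ((z_{α/2} + z_β) / d)²

z_{α/2} = 2.241 (for α = 0.025, two-sided)
z_β = 0.553 (for power = 0.71)
d = 0.81

n = 2 · ((2.241 + 0.553) / 0.81)²
n = 2 · (3.449)²
n ≈ 23.79
Round up to the next whole number: n = 24 per group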